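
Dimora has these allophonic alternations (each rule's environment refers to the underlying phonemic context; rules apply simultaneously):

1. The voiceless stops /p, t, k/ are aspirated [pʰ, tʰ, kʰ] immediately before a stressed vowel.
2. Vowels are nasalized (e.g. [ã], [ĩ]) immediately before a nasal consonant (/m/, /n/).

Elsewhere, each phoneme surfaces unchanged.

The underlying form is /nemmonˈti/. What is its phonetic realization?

[nẽmmõnˈtʰi]

/n/ stays [n].
Rule 2 applies to /e/ (between /n/ and /m/: before a nasal consonant) → [ẽ].
/m/ stays [m].
/m/ — not in any rule's target class → [m].
/o/ (between /m/ and /n/) occurs before a nasal consonant → [õ] by rule 2.
/n/ — not in any rule's target class → [n].
/t/ (between /n/ and /i/) occurs immediately before a stressed vowel → [tʰ] by rule 1.
/i/ — word-final; rule 2 does not apply here → [i].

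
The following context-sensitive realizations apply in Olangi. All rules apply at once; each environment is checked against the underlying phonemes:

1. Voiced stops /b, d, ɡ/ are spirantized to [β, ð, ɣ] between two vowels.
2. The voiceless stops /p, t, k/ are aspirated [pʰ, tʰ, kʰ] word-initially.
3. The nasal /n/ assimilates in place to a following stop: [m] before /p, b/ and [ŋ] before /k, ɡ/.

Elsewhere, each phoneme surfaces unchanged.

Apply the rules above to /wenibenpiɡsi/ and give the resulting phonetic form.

[weniβempiɡsi]

/w/ stays [w].
/e/ — not in any rule's target class → [e].
/n/ — between /e/ and /i/; rule 3 does not apply here → [n].
/i/ (between /n/ and /b/): no rule targets it → [i].
/b/ (between /i/ and /e/): between two vowels, so rule 1 applies → [β].
/e/ stays [e].
/n/ (between /e/ and /p/): before a labial or velar stop, so rule 3 applies → [m].
/p/ (between /n/ and /i/) is in the target of rule 2 but the environment (word-initially) is not met → [p].
/i/ (between /p/ and /ɡ/) is unaffected → [i].
/ɡ/ (between /i/ and /s/) is in the target of rule 1 but the environment (between two vowels) is not met → [ɡ].
/s/ stays [s].
/i/ (word-final) is unaffected → [i].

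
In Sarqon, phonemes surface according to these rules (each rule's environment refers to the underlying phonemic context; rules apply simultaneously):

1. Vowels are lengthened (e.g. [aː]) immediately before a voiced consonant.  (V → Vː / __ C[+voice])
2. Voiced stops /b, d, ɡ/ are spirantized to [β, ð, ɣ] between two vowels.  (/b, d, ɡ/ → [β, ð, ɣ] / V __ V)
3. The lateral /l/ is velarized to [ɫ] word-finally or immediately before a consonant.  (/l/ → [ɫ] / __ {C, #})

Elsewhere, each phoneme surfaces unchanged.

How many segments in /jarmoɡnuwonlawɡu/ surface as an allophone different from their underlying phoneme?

Segments that undergo a rule: /a/ → [aː] (rule 1); /o/ → [oː] (rule 1); /u/ → [uː] (rule 1); /o/ → [oː] (rule 1); /a/ → [aː] (rule 1).
All other segments surface unchanged.

5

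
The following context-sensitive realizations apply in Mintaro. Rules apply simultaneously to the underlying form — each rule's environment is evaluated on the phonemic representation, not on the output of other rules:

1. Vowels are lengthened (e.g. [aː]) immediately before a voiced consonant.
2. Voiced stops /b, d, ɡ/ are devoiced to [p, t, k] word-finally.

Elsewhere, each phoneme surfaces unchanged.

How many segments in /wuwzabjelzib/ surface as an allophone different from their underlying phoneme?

Segments that undergo a rule: /u/ → [uː] (rule 1); /a/ → [aː] (rule 1); /e/ → [eː] (rule 1); /i/ → [iː] (rule 1); /b/ → [p] (rule 2).
All other segments surface unchanged.

5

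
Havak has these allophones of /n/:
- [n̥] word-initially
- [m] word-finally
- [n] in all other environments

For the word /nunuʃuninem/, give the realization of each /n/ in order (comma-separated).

Occurrence 1 (position 1): word-initially → [n̥].
Occurrence 2 (position 3): no conditioning environment matches → elsewhere allophone [n].
Occurrence 3 (position 7): no conditioning environment matches → elsewhere allophone [n].
Occurrence 4 (position 9): no conditioning environment matches → elsewhere allophone [n].

[n̥], [n], [n], [n]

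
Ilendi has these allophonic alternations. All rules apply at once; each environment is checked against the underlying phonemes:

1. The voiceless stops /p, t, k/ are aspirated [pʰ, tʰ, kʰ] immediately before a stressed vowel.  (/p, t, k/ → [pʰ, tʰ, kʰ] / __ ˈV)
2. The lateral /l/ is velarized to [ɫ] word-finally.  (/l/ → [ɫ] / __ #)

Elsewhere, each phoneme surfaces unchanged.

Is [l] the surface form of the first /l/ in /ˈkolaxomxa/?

Yes

/l/ (between /o/ and /a/) is in the target of rule 2 but the environment (word-finally) is not met → [l].
The actual realization is [l], which matches [l].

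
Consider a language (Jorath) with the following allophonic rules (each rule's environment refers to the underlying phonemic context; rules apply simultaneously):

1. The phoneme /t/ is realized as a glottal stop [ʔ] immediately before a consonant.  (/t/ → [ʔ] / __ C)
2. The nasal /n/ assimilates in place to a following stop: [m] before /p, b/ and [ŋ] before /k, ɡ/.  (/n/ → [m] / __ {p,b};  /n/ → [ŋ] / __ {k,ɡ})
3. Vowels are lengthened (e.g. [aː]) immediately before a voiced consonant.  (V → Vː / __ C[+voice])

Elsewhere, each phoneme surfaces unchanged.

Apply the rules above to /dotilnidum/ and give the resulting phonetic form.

[dotiːlniːduːm]

/d/ (word-initial): no rule targets it → [d].
/o/ — between /d/ and /t/; rule 3 does not apply here → [o].
/t/ (between /o/ and /i/): rule 1 targets it, but not immediately before a consonant → unchanged [t].
Rule 3 applies to /i/ (between /t/ and /l/: before a voiced consonant) → [iː].
/l/ — not in any rule's target class → [l].
/n/ (between /l/ and /i/) fails the environment for rule 2, so it stays [n].
/i/ — between /n/ and /d/, before a voiced consonant — surfaces as [iː] (rule 3).
/d/ (between /i/ and /u/): no rule targets it → [d].
Rule 3 applies to /u/ (between /d/ and /m/: before a voiced consonant) → [uː].
/m/ (word-final) is unaffected → [m].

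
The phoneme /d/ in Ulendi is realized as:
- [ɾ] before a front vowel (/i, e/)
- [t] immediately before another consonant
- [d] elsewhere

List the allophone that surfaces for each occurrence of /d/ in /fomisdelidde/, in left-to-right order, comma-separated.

Occurrence 1 (position 6): before a front vowel (/i, e/) → [ɾ].
Occurrence 2 (position 10): immediately before another consonant → [t].
Occurrence 3 (position 11): before a front vowel (/i, e/) → [ɾ].

[ɾ], [t], [ɾ]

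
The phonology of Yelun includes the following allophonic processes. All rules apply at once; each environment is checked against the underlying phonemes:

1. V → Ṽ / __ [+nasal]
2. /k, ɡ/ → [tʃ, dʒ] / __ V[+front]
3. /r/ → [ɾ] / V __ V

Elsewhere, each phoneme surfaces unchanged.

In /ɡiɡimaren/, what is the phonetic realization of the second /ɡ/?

[dʒ]

/ɡ/ — between /i/ and /i/, before a front vowel — surfaces as [dʒ] (rule 2).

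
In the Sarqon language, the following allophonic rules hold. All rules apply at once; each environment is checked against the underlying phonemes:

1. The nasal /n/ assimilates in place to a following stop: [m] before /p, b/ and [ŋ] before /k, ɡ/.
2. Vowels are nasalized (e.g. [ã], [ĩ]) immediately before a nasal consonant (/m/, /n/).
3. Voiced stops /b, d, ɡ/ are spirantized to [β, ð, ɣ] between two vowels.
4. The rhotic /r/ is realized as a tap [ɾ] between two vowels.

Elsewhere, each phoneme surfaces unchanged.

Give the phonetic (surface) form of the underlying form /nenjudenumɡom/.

[nẽnjuðẽnũmɡõm]

/n/ — word-initial; rule 1 does not apply here → [n].
Rule 2 applies to /e/ (between /n/ and /n/: before a nasal consonant) → [ẽ].
/n/ (between /e/ and /j/) is in the target of rule 1 but the environment (before a labial or velar stop) is not met → [n].
/j/ — not in any rule's target class → [j].
/u/ — between /j/ and /d/; rule 2 does not apply here → [u].
/d/ (between /u/ and /e/) occurs between two vowels → [ð] by rule 3.
/e/ (between /d/ and /n/): before a nasal consonant, so rule 2 applies → [ẽ].
/n/ (between /e/ and /u/) fails the environment for rule 1, so it stays [n].
/u/ (between /n/ and /m/) occurs before a nasal consonant → [ũ] by rule 2.
/m/ (between /u/ and /ɡ/) is unaffected → [m].
/ɡ/ (between /m/ and /o/): rule 3 targets it, but not between two vowels → unchanged [ɡ].
/o/ (between /ɡ/ and /m/): before a nasal consonant, so rule 2 applies → [õ].
/m/ stays [m].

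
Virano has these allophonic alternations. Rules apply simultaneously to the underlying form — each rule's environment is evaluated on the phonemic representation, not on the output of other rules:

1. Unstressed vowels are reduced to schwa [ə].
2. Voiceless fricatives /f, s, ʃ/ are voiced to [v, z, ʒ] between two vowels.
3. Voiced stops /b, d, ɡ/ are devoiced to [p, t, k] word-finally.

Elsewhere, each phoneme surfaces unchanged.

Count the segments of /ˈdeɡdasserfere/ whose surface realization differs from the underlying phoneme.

4

Segments that undergo a rule: /a/ → [ə] (rule 1); /e/ → [ə] (rule 1); /e/ → [ə] (rule 1); /e/ → [ə] (rule 1).
All other segments surface unchanged.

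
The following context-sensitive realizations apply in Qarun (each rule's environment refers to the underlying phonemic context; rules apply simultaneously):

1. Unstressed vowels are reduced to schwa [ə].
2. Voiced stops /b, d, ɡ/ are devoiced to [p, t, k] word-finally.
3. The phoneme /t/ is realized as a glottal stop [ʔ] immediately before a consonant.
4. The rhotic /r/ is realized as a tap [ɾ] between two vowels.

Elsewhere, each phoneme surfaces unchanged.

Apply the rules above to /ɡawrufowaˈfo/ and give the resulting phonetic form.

[ɡəwrəfəwəˈfo]

/ɡ/ (word-initial) is in the target of rule 2 but the environment (word-finally) is not met → [ɡ].
/a/ (between /ɡ/ and /w/) occurs in an unstressed syllable → [ə] by rule 1.
/r/ (between /w/ and /u/): rule 4 targets it, but not between two vowels → unchanged [r].
/u/ meets the environment for rule 1 (in an unstressed syllable) → [ə].
/o/ (between /f/ and /w/) occurs in an unstressed syllable → [ə] by rule 1.
/a/ meets the environment for rule 1 (in an unstressed syllable) → [ə].
/o/ (word-final): rule 1 targets it, but not in an unstressed syllable → unchanged [o].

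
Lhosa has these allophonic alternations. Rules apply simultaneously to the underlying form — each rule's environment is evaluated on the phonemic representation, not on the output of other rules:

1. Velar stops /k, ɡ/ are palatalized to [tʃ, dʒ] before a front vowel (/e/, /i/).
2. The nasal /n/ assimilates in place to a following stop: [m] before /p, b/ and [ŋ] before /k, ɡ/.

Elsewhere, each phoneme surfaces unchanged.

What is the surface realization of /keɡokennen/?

/k/ — word-initial, before a front vowel — surfaces as [tʃ] (rule 1).
/e/ (between /k/ and /ɡ/): no rule targets it → [e].
/ɡ/ (between /e/ and /o/) is in the target of rule 1 but the environment (before a front vowel) is not met → [ɡ].
/o/ stays [o].
/k/ (between /o/ and /e/) occurs before a front vowel → [tʃ] by rule 1.
/e/ — not in any rule's target class → [e].
/n/ (between /e/ and /n/): rule 2 targets it, but not before a labial or velar stop → unchanged [n].
/n/ (between /n/ and /e/): rule 2 targets it, but not before a labial or velar stop → unchanged [n].
/e/ — not in any rule's target class → [e].
/n/ (word-final): rule 2 targets it, but not before a labial or velar stop → unchanged [n].

[tʃeɡotʃennen]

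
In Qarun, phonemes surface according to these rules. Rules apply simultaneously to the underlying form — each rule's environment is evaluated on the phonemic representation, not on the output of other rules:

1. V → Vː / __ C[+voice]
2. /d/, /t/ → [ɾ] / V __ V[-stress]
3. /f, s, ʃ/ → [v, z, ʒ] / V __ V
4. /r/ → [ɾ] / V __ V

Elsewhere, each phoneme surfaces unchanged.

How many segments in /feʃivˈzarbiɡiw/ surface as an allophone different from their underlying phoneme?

5

Segments that undergo a rule: /ʃ/ → [ʒ] (rule 3); /i/ → [iː] (rule 1); /a/ → [aː] (rule 1); /i/ → [iː] (rule 1); /i/ → [iː] (rule 1).
All other segments surface unchanged.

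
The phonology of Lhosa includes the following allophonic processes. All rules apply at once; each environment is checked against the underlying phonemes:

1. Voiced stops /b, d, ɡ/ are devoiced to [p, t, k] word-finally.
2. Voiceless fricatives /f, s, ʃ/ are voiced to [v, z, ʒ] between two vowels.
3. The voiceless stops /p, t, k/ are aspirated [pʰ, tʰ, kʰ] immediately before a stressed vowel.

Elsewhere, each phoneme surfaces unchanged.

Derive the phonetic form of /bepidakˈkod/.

/b/ (word-initial): rule 1 targets it, but not word-finally → unchanged [b].
/p/ (between /e/ and /i/) fails the environment for rule 3, so it stays [p].
/d/ (between /i/ and /a/) is in the target of rule 1 but the environment (word-finally) is not met → [d].
/k/ (between /a/ and /k/): rule 3 targets it, but not immediately before a stressed vowel → unchanged [k].
/k/ (between /k/ and /o/): immediately before a stressed vowel, so rule 3 applies → [kʰ].
Rule 1 applies to /d/ (word-final: word-finally) → [t].

[bepidakˈkʰot]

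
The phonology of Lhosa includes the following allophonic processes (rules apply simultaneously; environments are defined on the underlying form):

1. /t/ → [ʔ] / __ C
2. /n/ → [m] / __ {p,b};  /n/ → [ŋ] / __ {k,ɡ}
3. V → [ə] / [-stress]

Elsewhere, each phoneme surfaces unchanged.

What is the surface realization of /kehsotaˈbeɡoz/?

[kəhsətəˈbeɡəz]

/k/ (word-initial) is unaffected → [k].
/e/ meets the environment for rule 3 (in an unstressed syllable) → [ə].
/h/ — not in any rule's target class → [h].
/s/ (between /h/ and /o/) is unaffected → [s].
/o/ (between /s/ and /t/) occurs in an unstressed syllable → [ə] by rule 3.
/t/ (between /o/ and /a/): rule 1 targets it, but not immediately before a consonant → unchanged [t].
/a/ (between /t/ and /b/) occurs in an unstressed syllable → [ə] by rule 3.
/b/ stays [b].
/e/ (between /b/ and /ɡ/): rule 3 targets it, but not in an unstressed syllable → unchanged [e].
/ɡ/ (between /e/ and /o/): no rule targets it → [ɡ].
/o/ — between /ɡ/ and /z/, in an unstressed syllable — surfaces as [ə] (rule 3).
/z/ (word-final) is unaffected → [z].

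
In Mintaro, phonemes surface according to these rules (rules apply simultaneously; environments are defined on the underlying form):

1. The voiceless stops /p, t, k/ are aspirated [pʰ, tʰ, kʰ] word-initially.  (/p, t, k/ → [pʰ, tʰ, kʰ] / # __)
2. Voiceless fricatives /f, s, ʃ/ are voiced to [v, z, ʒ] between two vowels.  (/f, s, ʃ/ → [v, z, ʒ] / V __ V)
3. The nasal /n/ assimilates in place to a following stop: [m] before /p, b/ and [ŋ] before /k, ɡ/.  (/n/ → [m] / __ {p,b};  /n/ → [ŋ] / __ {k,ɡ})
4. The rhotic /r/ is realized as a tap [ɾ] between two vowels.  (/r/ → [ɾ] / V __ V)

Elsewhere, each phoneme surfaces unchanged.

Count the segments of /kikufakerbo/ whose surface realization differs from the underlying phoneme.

2

Segments that undergo a rule: /k/ → [kʰ] (rule 1); /f/ → [v] (rule 2).
All other segments surface unchanged.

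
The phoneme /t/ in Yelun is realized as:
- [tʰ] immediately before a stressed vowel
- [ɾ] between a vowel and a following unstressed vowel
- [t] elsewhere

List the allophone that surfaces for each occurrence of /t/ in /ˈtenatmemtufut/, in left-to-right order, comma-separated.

[tʰ], [t], [t], [t]

Occurrence 1 (position 1): immediately before a stressed vowel → [tʰ].
Occurrence 2 (position 5): no conditioning environment matches → elsewhere allophone [t].
Occurrence 3 (position 9): no conditioning environment matches → elsewhere allophone [t].
Occurrence 4 (position 13): no conditioning environment matches → elsewhere allophone [t].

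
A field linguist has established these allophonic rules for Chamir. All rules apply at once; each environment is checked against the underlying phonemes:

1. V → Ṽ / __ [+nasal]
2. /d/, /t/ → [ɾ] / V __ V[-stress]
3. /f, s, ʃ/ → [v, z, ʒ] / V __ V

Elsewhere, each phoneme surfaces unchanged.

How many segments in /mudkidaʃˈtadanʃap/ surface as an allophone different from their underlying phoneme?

3

Segments that undergo a rule: /d/ → [ɾ] (rule 2); /d/ → [ɾ] (rule 2); /a/ → [ã] (rule 1).
All other segments surface unchanged.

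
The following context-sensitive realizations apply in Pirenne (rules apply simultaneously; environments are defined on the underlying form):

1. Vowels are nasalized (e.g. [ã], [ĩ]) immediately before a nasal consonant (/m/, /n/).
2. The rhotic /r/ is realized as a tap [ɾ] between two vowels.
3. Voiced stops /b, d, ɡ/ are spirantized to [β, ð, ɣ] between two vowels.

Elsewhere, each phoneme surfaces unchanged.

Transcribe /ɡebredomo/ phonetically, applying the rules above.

/ɡ/ (word-initial): rule 3 targets it, but not between two vowels → unchanged [ɡ].
/e/ (between /ɡ/ and /b/) fails the environment for rule 1, so it stays [e].
/b/ (between /e/ and /r/) fails the environment for rule 3, so it stays [b].
/r/ (between /b/ and /e/) is in the target of rule 2 but the environment (between two vowels) is not met → [r].
/e/ (between /r/ and /d/): rule 1 targets it, but not before a nasal consonant → unchanged [e].
/d/ (between /e/ and /o/): between two vowels, so rule 3 applies → [ð].
/o/ (between /d/ and /m/): before a nasal consonant, so rule 1 applies → [õ].
/m/ — not in any rule's target class → [m].
/o/ (word-final) is in the target of rule 1 but the environment (before a nasal consonant) is not met → [o].

[ɡebreðõmo]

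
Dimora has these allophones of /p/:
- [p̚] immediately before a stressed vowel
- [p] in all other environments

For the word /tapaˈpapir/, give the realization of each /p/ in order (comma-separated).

[p], [p̚], [p]

Occurrence 1 (position 3): no conditioning environment matches → elsewhere allophone [p].
Occurrence 2 (position 5): immediately before a stressed vowel → [p̚].
Occurrence 3 (position 7): no conditioning environment matches → elsewhere allophone [p].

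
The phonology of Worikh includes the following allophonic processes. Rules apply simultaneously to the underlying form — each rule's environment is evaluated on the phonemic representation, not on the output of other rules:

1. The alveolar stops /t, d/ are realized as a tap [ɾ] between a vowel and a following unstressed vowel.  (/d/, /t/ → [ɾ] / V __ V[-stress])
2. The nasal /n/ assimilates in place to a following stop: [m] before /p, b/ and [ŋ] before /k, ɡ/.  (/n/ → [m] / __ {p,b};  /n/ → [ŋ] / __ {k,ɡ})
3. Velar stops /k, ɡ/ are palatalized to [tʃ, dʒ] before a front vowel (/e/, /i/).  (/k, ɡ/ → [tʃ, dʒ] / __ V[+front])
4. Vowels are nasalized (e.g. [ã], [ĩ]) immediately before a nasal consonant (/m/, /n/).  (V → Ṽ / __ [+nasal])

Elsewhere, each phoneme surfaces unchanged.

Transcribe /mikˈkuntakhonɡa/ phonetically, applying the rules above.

[mikˈkũntakhõŋɡa]

/m/ — not in any rule's target class → [m].
/i/ (between /m/ and /k/) fails the environment for rule 4, so it stays [i].
/k/ (between /i/ and /k/) is in the target of rule 3 but the environment (before a front vowel) is not met → [k].
/k/ (between /k/ and /u/): rule 3 targets it, but not before a front vowel → unchanged [k].
/u/ (between /k/ and /n/): before a nasal consonant, so rule 4 applies → [ũ].
/n/ (between /u/ and /t/): rule 2 targets it, but not before a labial or velar stop → unchanged [n].
/t/ (between /n/ and /a/): rule 1 targets it, but not between a vowel and a following unstressed vowel → unchanged [t].
/a/ — between /t/ and /k/; rule 4 does not apply here → [a].
/k/ — between /a/ and /h/; rule 3 does not apply here → [k].
/h/ (between /k/ and /o/): no rule targets it → [h].
/o/ meets the environment for rule 4 (before a nasal consonant) → [õ].
/n/ (between /o/ and /ɡ/) occurs before a labial or velar stop → [ŋ] by rule 2.
/ɡ/ (between /n/ and /a/) fails the environment for rule 3, so it stays [ɡ].
/a/ (word-final) is in the target of rule 4 but the environment (before a nasal consonant) is not met → [a].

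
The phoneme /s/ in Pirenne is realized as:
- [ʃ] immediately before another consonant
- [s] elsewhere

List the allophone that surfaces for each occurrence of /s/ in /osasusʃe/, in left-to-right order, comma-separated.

[s], [s], [ʃ]

Occurrence 1 (position 2): no conditioning environment matches → elsewhere allophone [s].
Occurrence 2 (position 4): no conditioning environment matches → elsewhere allophone [s].
Occurrence 3 (position 6): immediately before another consonant → [ʃ].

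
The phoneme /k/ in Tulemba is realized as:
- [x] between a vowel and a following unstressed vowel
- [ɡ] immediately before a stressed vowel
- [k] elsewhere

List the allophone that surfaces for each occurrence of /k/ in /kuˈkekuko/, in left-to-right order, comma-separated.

Occurrence 1 (position 1): no conditioning environment matches → elsewhere allophone [k].
Occurrence 2 (position 3): immediately before a stressed vowel → [ɡ].
Occurrence 3 (position 5): between a vowel and a following unstressed vowel → [x].
Occurrence 4 (position 7): between a vowel and a following unstressed vowel → [x].

[k], [ɡ], [x], [x]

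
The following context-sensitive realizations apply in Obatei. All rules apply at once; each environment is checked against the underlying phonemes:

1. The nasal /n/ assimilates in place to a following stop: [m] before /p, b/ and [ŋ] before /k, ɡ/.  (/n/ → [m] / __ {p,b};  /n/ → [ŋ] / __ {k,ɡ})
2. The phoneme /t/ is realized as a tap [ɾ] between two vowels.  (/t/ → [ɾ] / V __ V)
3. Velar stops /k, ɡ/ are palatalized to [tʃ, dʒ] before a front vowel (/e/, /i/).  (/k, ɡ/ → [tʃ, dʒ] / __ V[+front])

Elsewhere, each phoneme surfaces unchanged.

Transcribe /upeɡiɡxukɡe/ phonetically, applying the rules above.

/u/ (word-initial): no rule targets it → [u].
/p/ stays [p].
/e/ — not in any rule's target class → [e].
/ɡ/ meets the environment for rule 3 (before a front vowel) → [dʒ].
/i/ (between /ɡ/ and /ɡ/) is unaffected → [i].
/ɡ/ — between /i/ and /x/; rule 3 does not apply here → [ɡ].
/x/ (between /ɡ/ and /u/) is unaffected → [x].
/u/ stays [u].
/k/ (between /u/ and /ɡ/): rule 3 targets it, but not before a front vowel → unchanged [k].
/ɡ/ (between /k/ and /e/): before a front vowel, so rule 3 applies → [dʒ].
/e/ stays [e].

[upedʒiɡxukdʒe]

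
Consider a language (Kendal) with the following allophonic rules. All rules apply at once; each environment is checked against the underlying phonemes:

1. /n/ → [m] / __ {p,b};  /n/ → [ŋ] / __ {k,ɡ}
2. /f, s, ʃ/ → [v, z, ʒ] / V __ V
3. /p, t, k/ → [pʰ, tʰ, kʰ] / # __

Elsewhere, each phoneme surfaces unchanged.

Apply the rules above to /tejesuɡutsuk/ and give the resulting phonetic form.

[tʰejezuɡutsuk]

/t/ (word-initial) occurs word-initially → [tʰ] by rule 3.
/e/ — not in any rule's target class → [e].
/j/ — not in any rule's target class → [j].
/e/ (between /j/ and /s/) is unaffected → [e].
/s/ meets the environment for rule 2 (between two vowels) → [z].
/u/ (between /s/ and /ɡ/): no rule targets it → [u].
/ɡ/ — not in any rule's target class → [ɡ].
/u/ (between /ɡ/ and /t/): no rule targets it → [u].
/t/ (between /u/ and /s/) fails the environment for rule 3, so it stays [t].
/s/ (between /t/ and /u/) fails the environment for rule 2, so it stays [s].
/u/ (between /s/ and /k/): no rule targets it → [u].
/k/ (word-final) fails the environment for rule 3, so it stays [k].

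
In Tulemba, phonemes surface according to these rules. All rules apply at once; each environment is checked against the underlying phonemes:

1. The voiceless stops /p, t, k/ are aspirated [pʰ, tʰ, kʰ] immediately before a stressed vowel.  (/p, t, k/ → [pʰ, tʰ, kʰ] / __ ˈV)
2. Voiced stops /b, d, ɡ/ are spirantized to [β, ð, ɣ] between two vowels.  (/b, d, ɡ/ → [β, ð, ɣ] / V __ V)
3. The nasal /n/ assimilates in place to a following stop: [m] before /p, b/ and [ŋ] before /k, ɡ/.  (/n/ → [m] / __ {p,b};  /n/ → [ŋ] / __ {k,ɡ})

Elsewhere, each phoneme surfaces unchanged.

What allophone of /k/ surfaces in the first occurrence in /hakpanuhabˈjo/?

/k/ (between /a/ and /p/): rule 1 targets it, but not immediately before a stressed vowel → unchanged [k].

[k]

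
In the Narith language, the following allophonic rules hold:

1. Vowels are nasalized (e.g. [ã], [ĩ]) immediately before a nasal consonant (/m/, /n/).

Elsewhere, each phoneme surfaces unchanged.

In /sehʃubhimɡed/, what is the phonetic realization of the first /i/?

[ĩ]

/i/ (between /h/ and /m/) occurs before a nasal consonant → [ĩ] by rule 1.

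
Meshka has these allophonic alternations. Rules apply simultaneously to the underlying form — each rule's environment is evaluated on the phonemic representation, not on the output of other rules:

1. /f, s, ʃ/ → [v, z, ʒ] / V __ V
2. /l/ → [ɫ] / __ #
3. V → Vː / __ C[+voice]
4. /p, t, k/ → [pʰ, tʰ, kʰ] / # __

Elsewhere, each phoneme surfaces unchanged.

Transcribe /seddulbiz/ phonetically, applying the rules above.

[seːdduːlbiːz]

/s/ (word-initial) is in the target of rule 1 but the environment (between two vowels) is not met → [s].
/e/ meets the environment for rule 3 (before a voiced consonant) → [eː].
/d/ (between /e/ and /d/) is unaffected → [d].
/d/ (between /d/ and /u/) is unaffected → [d].
Rule 3 applies to /u/ (between /d/ and /l/: before a voiced consonant) → [uː].
/l/ (between /u/ and /b/): rule 2 targets it, but not word-finally → unchanged [l].
/b/ stays [b].
/i/ (between /b/ and /z/) occurs before a voiced consonant → [iː] by rule 3.
/z/ — not in any rule's target class → [z].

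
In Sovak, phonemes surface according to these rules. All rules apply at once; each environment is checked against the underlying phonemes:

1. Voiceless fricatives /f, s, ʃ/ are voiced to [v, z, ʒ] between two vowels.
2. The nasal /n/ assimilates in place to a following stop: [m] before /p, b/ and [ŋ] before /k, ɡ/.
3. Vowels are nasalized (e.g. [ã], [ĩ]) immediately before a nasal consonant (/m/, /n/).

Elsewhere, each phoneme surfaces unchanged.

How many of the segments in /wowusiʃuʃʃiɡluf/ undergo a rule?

Segments that undergo a rule: /s/ → [z] (rule 1); /ʃ/ → [ʒ] (rule 1).
All other segments surface unchanged.

2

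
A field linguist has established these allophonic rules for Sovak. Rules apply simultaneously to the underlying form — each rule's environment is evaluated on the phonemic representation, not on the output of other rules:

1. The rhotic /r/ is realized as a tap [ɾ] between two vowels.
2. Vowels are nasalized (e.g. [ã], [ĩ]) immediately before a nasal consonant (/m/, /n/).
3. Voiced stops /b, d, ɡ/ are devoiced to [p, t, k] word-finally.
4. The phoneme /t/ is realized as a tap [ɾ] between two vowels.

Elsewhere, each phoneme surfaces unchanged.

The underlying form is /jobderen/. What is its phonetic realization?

[jobdeɾẽn]

/j/ stays [j].
/o/ — between /j/ and /b/; rule 2 does not apply here → [o].
/b/ (between /o/ and /d/): rule 3 targets it, but not word-finally → unchanged [b].
/d/ (between /b/ and /e/): rule 3 targets it, but not word-finally → unchanged [d].
/e/ (between /d/ and /r/): rule 2 targets it, but not before a nasal consonant → unchanged [e].
/r/ (between /e/ and /e/): between two vowels, so rule 1 applies → [ɾ].
Rule 2 applies to /e/ (between /r/ and /n/: before a nasal consonant) → [ẽ].
/n/ stays [n].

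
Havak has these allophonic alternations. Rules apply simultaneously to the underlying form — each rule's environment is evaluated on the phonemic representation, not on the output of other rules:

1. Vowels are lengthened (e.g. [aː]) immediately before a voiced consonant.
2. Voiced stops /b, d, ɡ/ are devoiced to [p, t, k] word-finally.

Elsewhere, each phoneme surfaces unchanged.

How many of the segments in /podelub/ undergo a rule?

4

Segments that undergo a rule: /o/ → [oː] (rule 1); /e/ → [eː] (rule 1); /u/ → [uː] (rule 1); /b/ → [p] (rule 2).
All other segments surface unchanged.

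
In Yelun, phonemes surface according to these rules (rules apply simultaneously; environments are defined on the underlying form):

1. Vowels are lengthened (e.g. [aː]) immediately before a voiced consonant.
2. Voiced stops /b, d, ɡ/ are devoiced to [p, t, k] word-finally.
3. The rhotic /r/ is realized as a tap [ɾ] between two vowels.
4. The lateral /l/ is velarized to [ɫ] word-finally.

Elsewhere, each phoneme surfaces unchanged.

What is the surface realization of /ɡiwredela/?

/ɡ/ — word-initial; rule 2 does not apply here → [ɡ].
/i/ — between /ɡ/ and /w/, before a voiced consonant — surfaces as [iː] (rule 1).
/w/ — not in any rule's target class → [w].
/r/ (between /w/ and /e/): rule 3 targets it, but not between two vowels → unchanged [r].
/e/ (between /r/ and /d/): before a voiced consonant, so rule 1 applies → [eː].
/d/ — between /e/ and /e/; rule 2 does not apply here → [d].
/e/ (between /d/ and /l/) occurs before a voiced consonant → [eː] by rule 1.
/l/ (between /e/ and /a/) is in the target of rule 4 but the environment (word-finally) is not met → [l].
/a/ (word-final) fails the environment for rule 1, so it stays [a].

[ɡiːwreːdeːla]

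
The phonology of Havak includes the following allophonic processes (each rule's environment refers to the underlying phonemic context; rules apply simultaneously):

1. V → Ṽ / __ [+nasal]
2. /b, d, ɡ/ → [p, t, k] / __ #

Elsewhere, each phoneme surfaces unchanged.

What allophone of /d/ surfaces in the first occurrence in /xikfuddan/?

[d]

/d/ (between /u/ and /d/) fails the environment for rule 2, so it stays [d].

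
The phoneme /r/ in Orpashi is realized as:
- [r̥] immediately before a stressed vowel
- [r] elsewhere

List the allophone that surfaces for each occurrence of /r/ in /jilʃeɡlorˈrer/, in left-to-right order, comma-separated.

[r], [r̥], [r]

Occurrence 1 (position 9): no conditioning environment matches → elsewhere allophone [r].
Occurrence 2 (position 10): immediately before a stressed vowel → [r̥].
Occurrence 3 (position 12): no conditioning environment matches → elsewhere allophone [r].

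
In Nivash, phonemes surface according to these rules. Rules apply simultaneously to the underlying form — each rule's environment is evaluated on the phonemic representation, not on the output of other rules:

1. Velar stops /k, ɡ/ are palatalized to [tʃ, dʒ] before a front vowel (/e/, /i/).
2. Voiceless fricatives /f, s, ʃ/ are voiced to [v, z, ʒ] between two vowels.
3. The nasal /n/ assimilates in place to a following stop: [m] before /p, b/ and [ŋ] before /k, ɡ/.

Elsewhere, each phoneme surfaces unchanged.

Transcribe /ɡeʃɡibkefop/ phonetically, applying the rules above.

/ɡ/ — word-initial, before a front vowel — surfaces as [dʒ] (rule 1).
/e/ — not in any rule's target class → [e].
/ʃ/ (between /e/ and /ɡ/) fails the environment for rule 2, so it stays [ʃ].
Rule 1 applies to /ɡ/ (between /ʃ/ and /i/: before a front vowel) → [dʒ].
/i/ — not in any rule's target class → [i].
/b/ (between /i/ and /k/) is unaffected → [b].
Rule 1 applies to /k/ (between /b/ and /e/: before a front vowel) → [tʃ].
/e/ (between /k/ and /f/): no rule targets it → [e].
/f/ meets the environment for rule 2 (between two vowels) → [v].
/o/ (between /f/ and /p/): no rule targets it → [o].
/p/ (word-final) is unaffected → [p].

[dʒeʃdʒibtʃevop]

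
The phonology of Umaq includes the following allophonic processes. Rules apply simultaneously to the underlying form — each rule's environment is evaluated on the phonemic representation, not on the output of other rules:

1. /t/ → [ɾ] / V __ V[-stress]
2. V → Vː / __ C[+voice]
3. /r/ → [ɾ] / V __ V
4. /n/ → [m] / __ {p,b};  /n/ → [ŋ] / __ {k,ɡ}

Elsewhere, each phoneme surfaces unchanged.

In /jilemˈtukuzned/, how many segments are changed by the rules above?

4

Segments that undergo a rule: /i/ → [iː] (rule 2); /e/ → [eː] (rule 2); /u/ → [uː] (rule 2); /e/ → [eː] (rule 2).
All other segments surface unchanged.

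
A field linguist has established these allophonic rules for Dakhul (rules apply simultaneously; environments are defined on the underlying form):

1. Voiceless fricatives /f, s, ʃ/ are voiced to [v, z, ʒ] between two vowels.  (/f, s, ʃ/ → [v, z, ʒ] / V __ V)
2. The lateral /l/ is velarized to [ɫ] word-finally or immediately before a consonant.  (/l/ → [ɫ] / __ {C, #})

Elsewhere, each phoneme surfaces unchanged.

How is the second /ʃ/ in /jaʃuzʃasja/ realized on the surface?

/ʃ/ — between /z/ and /a/; rule 1 does not apply here → [ʃ].

[ʃ]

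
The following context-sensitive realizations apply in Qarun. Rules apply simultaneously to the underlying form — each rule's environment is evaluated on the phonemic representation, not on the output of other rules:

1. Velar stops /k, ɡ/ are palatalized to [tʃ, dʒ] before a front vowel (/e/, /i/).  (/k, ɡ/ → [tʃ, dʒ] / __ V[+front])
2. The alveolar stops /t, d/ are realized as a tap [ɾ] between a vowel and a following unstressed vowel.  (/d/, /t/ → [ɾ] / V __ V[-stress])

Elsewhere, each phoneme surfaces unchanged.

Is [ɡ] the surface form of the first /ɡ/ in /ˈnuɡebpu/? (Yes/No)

No

Rule 1 applies to /ɡ/ (between /u/ and /e/: before a front vowel) → [dʒ].
The actual realization is [dʒ], not [ɡ].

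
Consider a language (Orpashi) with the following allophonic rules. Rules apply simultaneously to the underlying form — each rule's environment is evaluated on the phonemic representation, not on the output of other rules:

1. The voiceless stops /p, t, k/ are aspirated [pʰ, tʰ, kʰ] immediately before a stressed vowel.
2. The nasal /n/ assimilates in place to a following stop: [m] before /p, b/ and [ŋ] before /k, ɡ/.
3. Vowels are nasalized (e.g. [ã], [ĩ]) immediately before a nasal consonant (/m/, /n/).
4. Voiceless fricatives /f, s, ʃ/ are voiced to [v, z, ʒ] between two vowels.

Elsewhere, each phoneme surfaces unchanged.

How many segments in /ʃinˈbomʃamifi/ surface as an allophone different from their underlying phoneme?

5

Segments that undergo a rule: /i/ → [ĩ] (rule 3); /n/ → [m] (rule 2); /o/ → [õ] (rule 3); /a/ → [ã] (rule 3); /f/ → [v] (rule 4).
All other segments surface unchanged.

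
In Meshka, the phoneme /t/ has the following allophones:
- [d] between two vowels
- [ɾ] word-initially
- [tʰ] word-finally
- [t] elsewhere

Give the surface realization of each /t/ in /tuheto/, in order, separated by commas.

[ɾ], [d]

Occurrence 1 (position 1): word-initially → [ɾ].
Occurrence 2 (position 5): between two vowels → [d].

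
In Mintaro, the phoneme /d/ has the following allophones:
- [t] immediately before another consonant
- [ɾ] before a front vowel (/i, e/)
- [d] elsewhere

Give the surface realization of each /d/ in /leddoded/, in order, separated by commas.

Occurrence 1 (position 3): immediately before another consonant → [t].
Occurrence 2 (position 4): no conditioning environment matches → elsewhere allophone [d].
Occurrence 3 (position 6): before a front vowel (/i, e/) → [ɾ].
Occurrence 4 (position 8): no conditioning environment matches → elsewhere allophone [d].

[t], [d], [ɾ], [d]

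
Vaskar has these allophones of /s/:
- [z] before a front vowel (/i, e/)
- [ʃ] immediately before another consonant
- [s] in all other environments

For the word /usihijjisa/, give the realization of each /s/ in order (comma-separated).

[z], [s]

Occurrence 1 (position 2): before a front vowel (/i, e/) → [z].
Occurrence 2 (position 9): no conditioning environment matches → elsewhere allophone [s].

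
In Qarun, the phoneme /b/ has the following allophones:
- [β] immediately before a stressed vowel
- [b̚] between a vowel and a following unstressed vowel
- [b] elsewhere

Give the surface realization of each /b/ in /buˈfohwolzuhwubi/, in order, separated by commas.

Occurrence 1 (position 1): no conditioning environment matches → elsewhere allophone [b].
Occurrence 2 (position 14): between a vowel and a following unstressed vowel → [b̚].

[b], [b̚]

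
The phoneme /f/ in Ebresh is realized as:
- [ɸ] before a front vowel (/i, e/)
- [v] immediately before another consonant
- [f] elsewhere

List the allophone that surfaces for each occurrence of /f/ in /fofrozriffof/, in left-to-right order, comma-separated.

Occurrence 1 (position 1): no conditioning environment matches → elsewhere allophone [f].
Occurrence 2 (position 3): immediately before another consonant → [v].
Occurrence 3 (position 9): immediately before another consonant → [v].
Occurrence 4 (position 10): no conditioning environment matches → elsewhere allophone [f].
Occurrence 5 (position 12): no conditioning environment matches → elsewhere allophone [f].

[f], [v], [v], [f], [f]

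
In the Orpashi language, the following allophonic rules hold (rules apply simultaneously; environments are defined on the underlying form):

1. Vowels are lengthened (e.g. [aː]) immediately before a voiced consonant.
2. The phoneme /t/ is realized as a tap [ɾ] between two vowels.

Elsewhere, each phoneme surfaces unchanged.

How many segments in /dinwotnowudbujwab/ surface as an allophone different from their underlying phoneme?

Segments that undergo a rule: /i/ → [iː] (rule 1); /o/ → [oː] (rule 1); /u/ → [uː] (rule 1); /u/ → [uː] (rule 1); /a/ → [aː] (rule 1).
All other segments surface unchanged.

5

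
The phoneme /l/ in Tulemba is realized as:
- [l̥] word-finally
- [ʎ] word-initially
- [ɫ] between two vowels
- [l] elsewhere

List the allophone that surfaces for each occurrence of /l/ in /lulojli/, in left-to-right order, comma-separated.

Occurrence 1 (position 1): word-initially → [ʎ].
Occurrence 2 (position 3): between two vowels → [ɫ].
Occurrence 3 (position 6): no conditioning environment matches → elsewhere allophone [l].

[ʎ], [ɫ], [l]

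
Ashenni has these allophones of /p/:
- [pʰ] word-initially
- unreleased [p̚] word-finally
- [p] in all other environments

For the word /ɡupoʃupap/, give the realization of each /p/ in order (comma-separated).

Occurrence 1 (position 3): no conditioning environment matches → elsewhere allophone [p].
Occurrence 2 (position 7): no conditioning environment matches → elsewhere allophone [p].
Occurrence 3 (position 9): word-finally → [p̚].

[p], [p], [p̚]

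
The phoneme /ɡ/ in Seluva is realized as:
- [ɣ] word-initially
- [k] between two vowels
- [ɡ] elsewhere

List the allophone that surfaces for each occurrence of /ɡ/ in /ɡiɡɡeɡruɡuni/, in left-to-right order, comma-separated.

[ɣ], [ɡ], [ɡ], [ɡ], [k]

Occurrence 1 (position 1): word-initially → [ɣ].
Occurrence 2 (position 3): no conditioning environment matches → elsewhere allophone [ɡ].
Occurrence 3 (position 4): no conditioning environment matches → elsewhere allophone [ɡ].
Occurrence 4 (position 6): no conditioning environment matches → elsewhere allophone [ɡ].
Occurrence 5 (position 9): between two vowels → [k].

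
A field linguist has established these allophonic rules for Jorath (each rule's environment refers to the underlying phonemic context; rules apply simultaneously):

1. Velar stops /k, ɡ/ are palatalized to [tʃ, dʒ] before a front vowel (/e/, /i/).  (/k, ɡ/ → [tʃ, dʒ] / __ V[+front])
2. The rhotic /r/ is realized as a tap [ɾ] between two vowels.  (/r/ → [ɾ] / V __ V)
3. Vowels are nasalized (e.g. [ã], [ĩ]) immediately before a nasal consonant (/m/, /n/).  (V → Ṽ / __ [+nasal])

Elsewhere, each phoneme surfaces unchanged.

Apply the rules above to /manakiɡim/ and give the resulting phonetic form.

[mãnatʃidʒĩm]

/a/ meets the environment for rule 3 (before a nasal consonant) → [ã].
/a/ (between /n/ and /k/) fails the environment for rule 3, so it stays [a].
/k/ — between /a/ and /i/, before a front vowel — surfaces as [tʃ] (rule 1).
/i/ (between /k/ and /ɡ/) fails the environment for rule 3, so it stays [i].
Rule 1 applies to /ɡ/ (between /i/ and /i/: before a front vowel) → [dʒ].
/i/ meets the environment for rule 3 (before a nasal consonant) → [ĩ].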